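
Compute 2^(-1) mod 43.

Step 1: We need x such that 2 * x = 1 (mod 43).
Step 2: Using the extended Euclidean algorithm or trial:
  2 * 22 = 44 = 1 * 43 + 1.
Step 3: Since 44 mod 43 = 1, the inverse is x = 22.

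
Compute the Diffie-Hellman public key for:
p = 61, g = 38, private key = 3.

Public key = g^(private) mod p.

Step 1: A = g^a mod p = 38^3 mod 61.
  38^1 mod 61 = 38
  38^2 mod 61 = (38 * 38) mod 61 = 41
  38^3 mod 61 = (41 * 38) mod 61 = 33
Result: A = 33.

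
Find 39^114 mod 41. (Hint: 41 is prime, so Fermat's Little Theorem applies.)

Step 1: Since 41 is prime, by Fermat's Little Theorem: 39^40 = 1 (mod 41).
Step 2: Reduce exponent: 114 mod 40 = 34.
Step 3: So 39^114 = 39^34 (mod 41).
Step 4: 39^34 mod 41 = 25.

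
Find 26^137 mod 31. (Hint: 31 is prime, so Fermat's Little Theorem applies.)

Step 1: Since 31 is prime, by Fermat's Little Theorem: 26^30 = 1 (mod 31).
Step 2: Reduce exponent: 137 mod 30 = 17.
Step 3: So 26^137 = 26^17 (mod 31).
Step 4: 26^17 mod 31 = 6.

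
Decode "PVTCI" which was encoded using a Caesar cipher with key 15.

Step 1: Reverse the shift by subtracting 15 from each letter position.
  P (position 15) -> position (15-15) mod 26 = 0 -> A
  V (position 21) -> position (21-15) mod 26 = 6 -> G
  T (position 19) -> position (19-15) mod 26 = 4 -> E
  C (position 2) -> position (2-15) mod 26 = 13 -> N
  I (position 8) -> position (8-15) mod 26 = 19 -> T
Decrypted message: AGENT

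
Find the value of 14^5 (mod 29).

Step 1: Compute 14^5 mod 29 step by step, reducing modulo 29 at each step.
  14^1 mod 29 = 14
  14^2 mod 29 = (14 * 14) mod 29 = 22
  14^3 mod 29 = (22 * 14) mod 29 = 18
  14^4 mod 29 = (18 * 14) mod 29 = 20
  14^5 mod 29 = (20 * 14) mod 29 = 19
Step 2: Result = 19.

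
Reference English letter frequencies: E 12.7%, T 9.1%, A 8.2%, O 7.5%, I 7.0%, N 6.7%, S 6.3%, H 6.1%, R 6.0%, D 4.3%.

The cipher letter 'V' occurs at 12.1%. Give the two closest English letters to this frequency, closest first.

Step 1: Observed frequency of 'V' is 12.1%.
Step 2: Compute distances to each reference frequency and sort:
  E (12.7%): difference = 0.6% <-- BEST
  T (9.1%): difference = 3.0% <-- RUNNER-UP
  A (8.2%): difference = 3.9%
  O (7.5%): difference = 4.6%
  I (7.0%): difference = 5.1%
Step 3: Most likely is 'E' (12.7%, diff 0.6%); second most likely is 'T' (9.1%, diff 3.0%).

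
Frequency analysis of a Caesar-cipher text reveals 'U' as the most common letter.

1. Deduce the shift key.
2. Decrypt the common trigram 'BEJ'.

Step 1: In English, 'E' is the most frequent letter (12.7%).
Step 2: The most frequent ciphertext letter is 'U' (position 20).
Step 3: Shift = (20 - 4) mod 26 = 16.
Step 4: Decrypt 'BEJ' by shifting back 16:
  B -> L
  E -> O
  J -> T
Step 5: 'BEJ' decrypts to 'LOT'.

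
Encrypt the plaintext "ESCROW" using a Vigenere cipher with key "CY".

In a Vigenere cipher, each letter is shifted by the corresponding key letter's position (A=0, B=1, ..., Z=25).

Step 1: Repeat key to match plaintext length:
  Plaintext: ESCROW
  Key:       CYCYCY
Step 2: Encrypt each letter:
  E(4) + C(2) = (4+2) mod 26 = 6 = G
  S(18) + Y(24) = (18+24) mod 26 = 16 = Q
  C(2) + C(2) = (2+2) mod 26 = 4 = E
  R(17) + Y(24) = (17+24) mod 26 = 15 = P
  O(14) + C(2) = (14+2) mod 26 = 16 = Q
  W(22) + Y(24) = (22+24) mod 26 = 20 = U
Ciphertext: GQEPQU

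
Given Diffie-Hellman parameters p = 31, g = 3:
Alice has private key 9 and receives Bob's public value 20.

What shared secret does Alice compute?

Step 1: s = B^a mod p = 20^9 mod 31.
  20^1 mod 31 = 20
  20^2 mod 31 = (20 * 20) mod 31 = 28
  20^3 mod 31 = (28 * 20) mod 31 = 2
  20^4 mod 31 = (2 * 20) mod 31 = 9
  20^5 mod 31 = (9 * 20) mod 31 = 25
  20^6 mod 31 = (25 * 20) mod 31 = 4
  20^7 mod 31 = (4 * 20) mod 31 = 18
  20^8 mod 31 = (18 * 20) mod 31 = 19
  20^9 mod 31 = (19 * 20) mod 31 = 8
Result: shared secret = 8.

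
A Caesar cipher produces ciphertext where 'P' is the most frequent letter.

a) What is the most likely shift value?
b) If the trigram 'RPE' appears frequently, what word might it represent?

Step 1: In English, 'E' is the most frequent letter (12.7%).
Step 2: The most frequent ciphertext letter is 'P' (position 15).
Step 3: Shift = (15 - 4) mod 26 = 11.
Step 4: Decrypt 'RPE' by shifting back 11:
  R -> G
  P -> E
  E -> T
Step 5: 'RPE' decrypts to 'GET'.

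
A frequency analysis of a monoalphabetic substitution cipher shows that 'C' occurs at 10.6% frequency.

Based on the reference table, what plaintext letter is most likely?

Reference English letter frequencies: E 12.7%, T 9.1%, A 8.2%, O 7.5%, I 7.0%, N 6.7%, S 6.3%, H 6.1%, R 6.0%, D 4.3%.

Step 1: The observed frequency is 10.6%.
Step 2: Compare with English frequencies:
  E: 12.7% (difference: 2.1%)
  T: 9.1% (difference: 1.5%) <-- closest
  A: 8.2% (difference: 2.4%)
  O: 7.5% (difference: 3.1%)
  I: 7.0% (difference: 3.6%)
  N: 6.7% (difference: 3.9%)
  S: 6.3% (difference: 4.3%)
  H: 6.1% (difference: 4.5%)
  R: 6.0% (difference: 4.6%)
  D: 4.3% (difference: 6.3%)
Step 3: 'C' most likely represents 'T' (frequency 9.1%).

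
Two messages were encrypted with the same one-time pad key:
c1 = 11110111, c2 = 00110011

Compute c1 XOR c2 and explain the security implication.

Step 1: c1 XOR c2 = (m1 XOR k) XOR (m2 XOR k).
Step 2: By XOR associativity/commutativity: = m1 XOR m2 XOR k XOR k = m1 XOR m2.
Step 3: 11110111 XOR 00110011 = 11000100 = 196.
Step 4: The key cancels out! An attacker learns m1 XOR m2 = 196, revealing the relationship between plaintexts.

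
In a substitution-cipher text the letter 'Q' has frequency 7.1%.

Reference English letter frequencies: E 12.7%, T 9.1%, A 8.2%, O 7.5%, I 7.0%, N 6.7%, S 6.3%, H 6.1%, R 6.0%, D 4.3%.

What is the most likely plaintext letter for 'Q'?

Step 1: The observed frequency is 7.1%.
Step 2: Compare with English frequencies:
  E: 12.7% (difference: 5.6%)
  T: 9.1% (difference: 2.0%)
  A: 8.2% (difference: 1.1%)
  O: 7.5% (difference: 0.4%)
  I: 7.0% (difference: 0.1%) <-- closest
  N: 6.7% (difference: 0.4%)
  S: 6.3% (difference: 0.8%)
  H: 6.1% (difference: 1.0%)
  R: 6.0% (difference: 1.1%)
  D: 4.3% (difference: 2.8%)
Step 3: 'Q' most likely represents 'I' (frequency 7.0%).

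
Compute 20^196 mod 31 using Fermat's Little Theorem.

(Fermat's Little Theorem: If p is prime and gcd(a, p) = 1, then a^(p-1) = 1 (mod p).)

Step 1: Since 31 is prime, by Fermat's Little Theorem: 20^30 = 1 (mod 31).
Step 2: Reduce exponent: 196 mod 30 = 16.
Step 3: So 20^196 = 20^16 (mod 31).
Step 4: 20^16 mod 31 = 20.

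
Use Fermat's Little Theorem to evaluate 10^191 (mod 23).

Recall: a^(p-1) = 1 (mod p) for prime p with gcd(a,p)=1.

Step 1: Since 23 is prime, by Fermat's Little Theorem: 10^22 = 1 (mod 23).
Step 2: Reduce exponent: 191 mod 22 = 15.
Step 3: So 10^191 = 10^15 (mod 23).
Step 4: 10^15 mod 23 = 5.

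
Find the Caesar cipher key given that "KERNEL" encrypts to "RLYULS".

Step 1: Compare first letters: K (position 10) -> R (position 17).
Step 2: Shift = (17 - 10) mod 26 = 7.
The shift value is 7.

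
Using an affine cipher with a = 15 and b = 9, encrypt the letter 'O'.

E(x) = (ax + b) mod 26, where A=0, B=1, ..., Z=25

Step 1: Convert 'O' to number: x = 14.
Step 2: E(14) = (15 * 14 + 9) mod 26 = 219 mod 26 = 11.
Step 3: Convert 11 back to letter: L.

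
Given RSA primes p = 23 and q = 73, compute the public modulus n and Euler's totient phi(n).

Step 1: n = p * q = 23 * 73 = 1679.
Step 2: phi(n) = (p-1)(q-1) = 22 * 72 = 1584.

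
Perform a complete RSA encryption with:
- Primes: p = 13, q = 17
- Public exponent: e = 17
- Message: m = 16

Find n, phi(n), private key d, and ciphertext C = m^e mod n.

Step 1: n = 13 * 17 = 221.
Step 2: phi(n) = (13-1)(17-1) = 12 * 16 = 192.
Step 3: Find d = 17^(-1) mod 192 = 113.
  Verify: 17 * 113 = 1921 = 1 (mod 192).
Step 4: C = 16^17 mod 221 = 152.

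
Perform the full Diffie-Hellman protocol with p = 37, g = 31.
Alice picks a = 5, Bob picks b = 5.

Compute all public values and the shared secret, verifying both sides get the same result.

Step 1: A = g^a mod p = 31^5 mod 37 = 31.
Step 2: B = g^b mod p = 31^5 mod 37 = 31.
Step 3: Alice computes s = B^a mod p = 31^5 mod 37 = 31.
Step 4: Bob computes s = A^b mod p = 31^5 mod 37 = 31.
Both sides agree: shared secret = 31.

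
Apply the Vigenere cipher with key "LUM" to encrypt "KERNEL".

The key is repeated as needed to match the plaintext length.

Step 1: Repeat key to match plaintext length:
  Plaintext: KERNEL
  Key:       LUMLUM
Step 2: Encrypt each letter:
  K(10) + L(11) = (10+11) mod 26 = 21 = V
  E(4) + U(20) = (4+20) mod 26 = 24 = Y
  R(17) + M(12) = (17+12) mod 26 = 3 = D
  N(13) + L(11) = (13+11) mod 26 = 24 = Y
  E(4) + U(20) = (4+20) mod 26 = 24 = Y
  L(11) + M(12) = (11+12) mod 26 = 23 = X
Ciphertext: VYDYYX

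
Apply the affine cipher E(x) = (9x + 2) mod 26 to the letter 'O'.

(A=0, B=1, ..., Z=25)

Step 1: Convert 'O' to number: x = 14.
Step 2: E(14) = (9 * 14 + 2) mod 26 = 128 mod 26 = 24.
Step 3: Convert 24 back to letter: Y.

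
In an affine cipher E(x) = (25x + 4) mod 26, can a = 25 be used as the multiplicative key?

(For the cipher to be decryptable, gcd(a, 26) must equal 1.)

Step 1: Compute gcd(25, 26).
Step 2: gcd(25, 26) = 1.
Since gcd = 1, 25 is coprime with 26, so it is a valid key.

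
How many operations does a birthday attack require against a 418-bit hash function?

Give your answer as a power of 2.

Step 1: The birthday paradox gives collision probability ~50% after sqrt(2^n) = 2^(n/2) hashes.
Step 2: For 418-bit output: 2^(418/2) = 2^209.
Step 3: Approximately 2^209 hash computations needed.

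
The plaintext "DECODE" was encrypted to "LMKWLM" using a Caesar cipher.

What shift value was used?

Step 1: Compare first letters: D (position 3) -> L (position 11).
Step 2: Shift = (11 - 3) mod 26 = 8.
The shift value is 8.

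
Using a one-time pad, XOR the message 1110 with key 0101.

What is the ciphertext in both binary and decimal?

Step 1: Write out the XOR operation bit by bit:
  Message: 1110
  Key:     0101
  XOR:     1011
Step 2: Convert to decimal: 1011 = 11.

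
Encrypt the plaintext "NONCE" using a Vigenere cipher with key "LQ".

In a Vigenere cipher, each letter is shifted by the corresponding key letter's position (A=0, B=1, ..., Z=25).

Step 1: Repeat key to match plaintext length:
  Plaintext: NONCE
  Key:       LQLQL
Step 2: Encrypt each letter:
  N(13) + L(11) = (13+11) mod 26 = 24 = Y
  O(14) + Q(16) = (14+16) mod 26 = 4 = E
  N(13) + L(11) = (13+11) mod 26 = 24 = Y
  C(2) + Q(16) = (2+16) mod 26 = 18 = S
  E(4) + L(11) = (4+11) mod 26 = 15 = P
Ciphertext: YEYSP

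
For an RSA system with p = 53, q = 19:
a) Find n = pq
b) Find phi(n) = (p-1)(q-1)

Step 1: n = p * q = 53 * 19 = 1007.
Step 2: phi(n) = (p-1)(q-1) = 52 * 18 = 936.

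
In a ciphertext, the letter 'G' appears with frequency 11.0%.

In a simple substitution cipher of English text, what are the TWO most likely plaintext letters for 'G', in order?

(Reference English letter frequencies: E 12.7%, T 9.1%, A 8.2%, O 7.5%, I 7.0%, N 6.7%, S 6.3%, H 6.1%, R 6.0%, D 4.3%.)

Step 1: Observed frequency of 'G' is 11.0%.
Step 2: Compute distances to each reference frequency and sort:
  E (12.7%): difference = 1.7% <-- BEST
  T (9.1%): difference = 1.9% <-- RUNNER-UP
  A (8.2%): difference = 2.8%
  O (7.5%): difference = 3.5%
  I (7.0%): difference = 4.0%
Step 3: Most likely is 'E' (12.7%, diff 1.7%); second most likely is 'T' (9.1%, diff 1.9%).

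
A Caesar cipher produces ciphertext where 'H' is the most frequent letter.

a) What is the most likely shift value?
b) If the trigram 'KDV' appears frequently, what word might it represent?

Step 1: In English, 'E' is the most frequent letter (12.7%).
Step 2: The most frequent ciphertext letter is 'H' (position 7).
Step 3: Shift = (7 - 4) mod 26 = 3.
Step 4: Decrypt 'KDV' by shifting back 3:
  K -> H
  D -> A
  V -> S
Step 5: 'KDV' decrypts to 'HAS'.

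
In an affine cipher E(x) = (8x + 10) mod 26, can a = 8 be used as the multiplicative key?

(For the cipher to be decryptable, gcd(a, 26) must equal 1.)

Step 1: Compute gcd(8, 26).
Step 2: gcd(8, 26) = 2.
Since gcd = 2 != 1, 8 shares a common factor with 26, so it cannot be used.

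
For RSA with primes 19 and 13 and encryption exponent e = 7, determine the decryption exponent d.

Step 1: n = 19 * 13 = 247.
Step 2: phi(n) = 18 * 12 = 216.
Step 3: Find d such that 7 * d = 1 (mod 216).
Step 4: d = 7^(-1) mod 216 = 31.
Verification: 7 * 31 = 217 = 1 * 216 + 1.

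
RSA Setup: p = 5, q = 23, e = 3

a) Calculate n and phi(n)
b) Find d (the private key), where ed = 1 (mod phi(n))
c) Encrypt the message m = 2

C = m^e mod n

Step 1: n = 5 * 23 = 115.
Step 2: phi(n) = (5-1)(23-1) = 4 * 22 = 88.
Step 3: Find d = 3^(-1) mod 88 = 59.
  Verify: 3 * 59 = 177 = 1 (mod 88).
Step 4: C = 2^3 mod 115 = 8.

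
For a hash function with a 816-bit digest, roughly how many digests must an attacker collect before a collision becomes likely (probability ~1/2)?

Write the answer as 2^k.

Step 1: The birthday paradox gives collision probability ~50% after sqrt(2^n) = 2^(n/2) hashes.
Step 2: For 816-bit output: 2^(816/2) = 2^408.
Step 3: Approximately 2^408 hash computations needed.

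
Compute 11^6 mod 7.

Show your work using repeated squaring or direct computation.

Step 1: Compute 11^6 mod 7 step by step, reducing modulo 7 at each step.
  11^1 mod 7 = 4
  11^2 mod 7 = (4 * 11) mod 7 = 2
  11^3 mod 7 = (2 * 11) mod 7 = 1
  11^4 mod 7 = (1 * 11) mod 7 = 4
  11^5 mod 7 = (4 * 11) mod 7 = 2
  11^6 mod 7 = (2 * 11) mod 7 = 1
Step 2: Result = 1.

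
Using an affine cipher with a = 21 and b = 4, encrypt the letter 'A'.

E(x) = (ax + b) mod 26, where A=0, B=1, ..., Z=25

Step 1: Convert 'A' to number: x = 0.
Step 2: E(0) = (21 * 0 + 4) mod 26 = 4 mod 26 = 4.
Step 3: Convert 4 back to letter: E.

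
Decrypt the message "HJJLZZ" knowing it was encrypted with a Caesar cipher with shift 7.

Step 1: Reverse the shift by subtracting 7 from each letter position.
  H (position 7) -> position (7-7) mod 26 = 0 -> A
  J (position 9) -> position (9-7) mod 26 = 2 -> C
  J (position 9) -> position (9-7) mod 26 = 2 -> C
  L (position 11) -> position (11-7) mod 26 = 4 -> E
  Z (position 25) -> position (25-7) mod 26 = 18 -> S
  Z (position 25) -> position (25-7) mod 26 = 18 -> S
Decrypted message: ACCESS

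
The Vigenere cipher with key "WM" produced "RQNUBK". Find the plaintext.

Step 1: Extend key: WMWMWM
Step 2: Decrypt each letter (c - k) mod 26:
  R(17) - W(22) = (17-22) mod 26 = 21 = V
  Q(16) - M(12) = (16-12) mod 26 = 4 = E
  N(13) - W(22) = (13-22) mod 26 = 17 = R
  U(20) - M(12) = (20-12) mod 26 = 8 = I
  B(1) - W(22) = (1-22) mod 26 = 5 = F
  K(10) - M(12) = (10-12) mod 26 = 24 = Y
Plaintext: VERIFY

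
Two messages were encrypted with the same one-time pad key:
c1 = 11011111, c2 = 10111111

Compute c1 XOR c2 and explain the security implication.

Step 1: c1 XOR c2 = (m1 XOR k) XOR (m2 XOR k).
Step 2: By XOR associativity/commutativity: = m1 XOR m2 XOR k XOR k = m1 XOR m2.
Step 3: 11011111 XOR 10111111 = 01100000 = 96.
Step 4: The key cancels out! An attacker learns m1 XOR m2 = 96, revealing the relationship between plaintexts.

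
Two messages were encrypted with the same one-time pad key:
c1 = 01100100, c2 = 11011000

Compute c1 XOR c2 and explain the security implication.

Step 1: c1 XOR c2 = (m1 XOR k) XOR (m2 XOR k).
Step 2: By XOR associativity/commutativity: = m1 XOR m2 XOR k XOR k = m1 XOR m2.
Step 3: 01100100 XOR 11011000 = 10111100 = 188.
Step 4: The key cancels out! An attacker learns m1 XOR m2 = 188, revealing the relationship between plaintexts.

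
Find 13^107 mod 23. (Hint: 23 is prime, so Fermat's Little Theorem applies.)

Step 1: Since 23 is prime, by Fermat's Little Theorem: 13^22 = 1 (mod 23).
Step 2: Reduce exponent: 107 mod 22 = 19.
Step 3: So 13^107 = 13^19 (mod 23).
Step 4: 13^19 mod 23 = 2.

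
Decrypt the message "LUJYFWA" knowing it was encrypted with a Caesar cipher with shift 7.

Step 1: Reverse the shift by subtracting 7 from each letter position.
  L (position 11) -> position (11-7) mod 26 = 4 -> E
  U (position 20) -> position (20-7) mod 26 = 13 -> N
  J (position 9) -> position (9-7) mod 26 = 2 -> C
  Y (position 24) -> position (24-7) mod 26 = 17 -> R
  F (position 5) -> position (5-7) mod 26 = 24 -> Y
  W (position 22) -> position (22-7) mod 26 = 15 -> P
  A (position 0) -> position (0-7) mod 26 = 19 -> T
Decrypted message: ENCRYPT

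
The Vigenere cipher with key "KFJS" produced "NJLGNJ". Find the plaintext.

Step 1: Extend key: KFJSKF
Step 2: Decrypt each letter (c - k) mod 26:
  N(13) - K(10) = (13-10) mod 26 = 3 = D
  J(9) - F(5) = (9-5) mod 26 = 4 = E
  L(11) - J(9) = (11-9) mod 26 = 2 = C
  G(6) - S(18) = (6-18) mod 26 = 14 = O
  N(13) - K(10) = (13-10) mod 26 = 3 = D
  J(9) - F(5) = (9-5) mod 26 = 4 = E
Plaintext: DECODE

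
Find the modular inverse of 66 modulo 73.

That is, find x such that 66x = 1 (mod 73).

Step 1: We need x such that 66 * x = 1 (mod 73).
Step 2: Using the extended Euclidean algorithm or trial:
  66 * 52 = 3432 = 47 * 73 + 1.
Step 3: Since 3432 mod 73 = 1, the inverse is x = 52.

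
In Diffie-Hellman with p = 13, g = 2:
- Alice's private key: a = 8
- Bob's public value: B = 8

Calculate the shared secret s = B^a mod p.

Step 1: s = B^a mod p = 8^8 mod 13.
  8^1 mod 13 = 8
  8^2 mod 13 = (8 * 8) mod 13 = 12
  8^3 mod 13 = (12 * 8) mod 13 = 5
  8^4 mod 13 = (5 * 8) mod 13 = 1
  8^5 mod 13 = (1 * 8) mod 13 = 8
  8^6 mod 13 = (8 * 8) mod 13 = 12
  8^7 mod 13 = (12 * 8) mod 13 = 5
  8^8 mod 13 = (5 * 8) mod 13 = 1
Result: shared secret = 1.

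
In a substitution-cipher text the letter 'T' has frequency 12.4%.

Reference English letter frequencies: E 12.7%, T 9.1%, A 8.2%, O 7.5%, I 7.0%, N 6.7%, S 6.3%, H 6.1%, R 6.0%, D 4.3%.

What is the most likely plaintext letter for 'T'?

Step 1: The observed frequency is 12.4%.
Step 2: Compare with English frequencies:
  E: 12.7% (difference: 0.3%) <-- closest
  T: 9.1% (difference: 3.3%)
  A: 8.2% (difference: 4.2%)
  O: 7.5% (difference: 4.9%)
  I: 7.0% (difference: 5.4%)
  N: 6.7% (difference: 5.7%)
  S: 6.3% (difference: 6.1%)
  H: 6.1% (difference: 6.3%)
  R: 6.0% (difference: 6.4%)
  D: 4.3% (difference: 8.1%)
Step 3: 'T' most likely represents 'E' (frequency 12.7%).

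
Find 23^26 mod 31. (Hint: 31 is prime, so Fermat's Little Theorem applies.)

Step 1: Since 31 is prime, by Fermat's Little Theorem: 23^30 = 1 (mod 31).
Step 2: Reduce exponent: 26 mod 30 = 26.
Step 3: So 23^26 = 23^26 (mod 31).
Step 4: 23^26 mod 31 = 8.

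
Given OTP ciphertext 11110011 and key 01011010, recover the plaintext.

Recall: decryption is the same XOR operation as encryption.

Step 1: XOR ciphertext with key:
  Ciphertext: 11110011
  Key:        01011010
  XOR:        10101001
Step 2: Plaintext = 10101001 = 169 in decimal.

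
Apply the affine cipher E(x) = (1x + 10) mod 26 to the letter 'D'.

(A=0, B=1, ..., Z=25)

Step 1: Convert 'D' to number: x = 3.
Step 2: E(3) = (1 * 3 + 10) mod 26 = 13 mod 26 = 13.
Step 3: Convert 13 back to letter: N.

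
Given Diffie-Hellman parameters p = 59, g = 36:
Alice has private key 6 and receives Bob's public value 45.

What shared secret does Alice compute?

Step 1: s = B^a mod p = 45^6 mod 59.
  45^1 mod 59 = 45
  45^2 mod 59 = (45 * 45) mod 59 = 19
  45^3 mod 59 = (19 * 45) mod 59 = 29
  45^4 mod 59 = (29 * 45) mod 59 = 7
  45^5 mod 59 = (7 * 45) mod 59 = 20
  45^6 mod 59 = (20 * 45) mod 59 = 15
Result: shared secret = 15.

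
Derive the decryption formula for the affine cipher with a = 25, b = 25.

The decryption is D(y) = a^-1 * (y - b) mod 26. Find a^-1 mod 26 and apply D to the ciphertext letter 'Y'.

Step 1: Find a^-1, the modular inverse of 25 mod 26.
Step 2: We need 25 * a^-1 = 1 (mod 26).
Step 3: 25 * 25 = 625 = 24 * 26 + 1, so a^-1 = 25.
Step 4: D(y) = 25(y - 25) mod 26.
Step 5: Apply to 'Y' (y = 24): D(24) = 25 * (24 - 25) mod 26 = 25 * -1 mod 26 = 1 -> 'B'.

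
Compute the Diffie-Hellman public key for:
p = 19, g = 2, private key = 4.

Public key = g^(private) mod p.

Step 1: A = g^a mod p = 2^4 mod 19.
  2^1 mod 19 = 2
  2^2 mod 19 = (2 * 2) mod 19 = 4
  2^3 mod 19 = (4 * 2) mod 19 = 8
  2^4 mod 19 = (8 * 2) mod 19 = 16
Result: A = 16.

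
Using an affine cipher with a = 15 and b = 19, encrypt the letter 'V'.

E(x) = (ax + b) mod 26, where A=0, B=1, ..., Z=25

Step 1: Convert 'V' to number: x = 21.
Step 2: E(21) = (15 * 21 + 19) mod 26 = 334 mod 26 = 22.
Step 3: Convert 22 back to letter: W.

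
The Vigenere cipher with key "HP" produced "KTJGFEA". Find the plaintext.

Step 1: Extend key: HPHPHPH
Step 2: Decrypt each letter (c - k) mod 26:
  K(10) - H(7) = (10-7) mod 26 = 3 = D
  T(19) - P(15) = (19-15) mod 26 = 4 = E
  J(9) - H(7) = (9-7) mod 26 = 2 = C
  G(6) - P(15) = (6-15) mod 26 = 17 = R
  F(5) - H(7) = (5-7) mod 26 = 24 = Y
  E(4) - P(15) = (4-15) mod 26 = 15 = P
  A(0) - H(7) = (0-7) mod 26 = 19 = T
Plaintext: DECRYPT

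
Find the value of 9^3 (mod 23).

Step 1: Compute 9^3 mod 23 step by step, reducing modulo 23 at each step.
  9^1 mod 23 = 9
  9^2 mod 23 = (9 * 9) mod 23 = 12
  9^3 mod 23 = (12 * 9) mod 23 = 16
Step 2: Result = 16.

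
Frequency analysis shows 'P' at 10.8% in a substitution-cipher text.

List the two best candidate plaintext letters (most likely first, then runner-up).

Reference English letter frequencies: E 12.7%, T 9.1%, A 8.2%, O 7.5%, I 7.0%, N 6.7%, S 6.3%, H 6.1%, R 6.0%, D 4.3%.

Step 1: Observed frequency of 'P' is 10.8%.
Step 2: Compute distances to each reference frequency and sort:
  T (9.1%): difference = 1.7% <-- BEST
  E (12.7%): difference = 1.9% <-- RUNNER-UP
  A (8.2%): difference = 2.6%
  O (7.5%): difference = 3.3%
  I (7.0%): difference = 3.8%
Step 3: Most likely is 'T' (9.1%, diff 1.7%); second most likely is 'E' (12.7%, diff 1.9%).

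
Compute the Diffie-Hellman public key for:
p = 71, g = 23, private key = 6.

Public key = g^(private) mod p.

Step 1: A = g^a mod p = 23^6 mod 71.
  23^1 mod 71 = 23
  23^2 mod 71 = (23 * 23) mod 71 = 32
  23^3 mod 71 = (32 * 23) mod 71 = 26
  23^4 mod 71 = (26 * 23) mod 71 = 30
  23^5 mod 71 = (30 * 23) mod 71 = 51
  23^6 mod 71 = (51 * 23) mod 71 = 37
Result: A = 37.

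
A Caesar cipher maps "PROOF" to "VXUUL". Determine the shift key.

Step 1: Compare first letters: P (position 15) -> V (position 21).
Step 2: Shift = (21 - 15) mod 26 = 6.
The shift value is 6.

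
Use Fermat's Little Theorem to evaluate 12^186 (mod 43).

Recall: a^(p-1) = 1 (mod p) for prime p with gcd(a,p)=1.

Step 1: Since 43 is prime, by Fermat's Little Theorem: 12^42 = 1 (mod 43).
Step 2: Reduce exponent: 186 mod 42 = 18.
Step 3: So 12^186 = 12^18 (mod 43).
Step 4: 12^18 mod 43 = 16.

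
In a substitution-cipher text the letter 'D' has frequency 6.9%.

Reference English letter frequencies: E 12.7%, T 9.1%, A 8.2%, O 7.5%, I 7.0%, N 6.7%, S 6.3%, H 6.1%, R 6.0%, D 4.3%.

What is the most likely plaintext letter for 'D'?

Step 1: The observed frequency is 6.9%.
Step 2: Compare with English frequencies:
  E: 12.7% (difference: 5.8%)
  T: 9.1% (difference: 2.2%)
  A: 8.2% (difference: 1.3%)
  O: 7.5% (difference: 0.6%)
  I: 7.0% (difference: 0.1%) <-- closest
  N: 6.7% (difference: 0.2%)
  S: 6.3% (difference: 0.6%)
  H: 6.1% (difference: 0.8%)
  R: 6.0% (difference: 0.9%)
  D: 4.3% (difference: 2.6%)
Step 3: 'D' most likely represents 'I' (frequency 7.0%).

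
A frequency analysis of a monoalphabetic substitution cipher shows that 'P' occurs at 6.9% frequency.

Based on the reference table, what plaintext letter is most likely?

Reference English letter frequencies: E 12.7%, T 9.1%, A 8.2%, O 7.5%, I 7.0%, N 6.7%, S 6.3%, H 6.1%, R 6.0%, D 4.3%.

Step 1: The observed frequency is 6.9%.
Step 2: Compare with English frequencies:
  E: 12.7% (difference: 5.8%)
  T: 9.1% (difference: 2.2%)
  A: 8.2% (difference: 1.3%)
  O: 7.5% (difference: 0.6%)
  I: 7.0% (difference: 0.1%) <-- closest
  N: 6.7% (difference: 0.2%)
  S: 6.3% (difference: 0.6%)
  H: 6.1% (difference: 0.8%)
  R: 6.0% (difference: 0.9%)
  D: 4.3% (difference: 2.6%)
Step 3: 'P' most likely represents 'I' (frequency 7.0%).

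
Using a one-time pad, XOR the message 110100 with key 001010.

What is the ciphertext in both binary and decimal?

Step 1: Write out the XOR operation bit by bit:
  Message: 110100
  Key:     001010
  XOR:     111110
Step 2: Convert to decimal: 111110 = 62.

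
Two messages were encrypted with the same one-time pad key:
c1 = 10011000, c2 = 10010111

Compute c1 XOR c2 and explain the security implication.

Step 1: c1 XOR c2 = (m1 XOR k) XOR (m2 XOR k).
Step 2: By XOR associativity/commutativity: = m1 XOR m2 XOR k XOR k = m1 XOR m2.
Step 3: 10011000 XOR 10010111 = 00001111 = 15.
Step 4: The key cancels out! An attacker learns m1 XOR m2 = 15, revealing the relationship between plaintexts.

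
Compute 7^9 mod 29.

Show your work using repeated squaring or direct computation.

Step 1: Compute 7^9 mod 29 step by step, reducing modulo 29 at each step.
  7^1 mod 29 = 7
  7^2 mod 29 = (7 * 7) mod 29 = 20
  7^3 mod 29 = (20 * 7) mod 29 = 24
  7^4 mod 29 = (24 * 7) mod 29 = 23
  7^5 mod 29 = (23 * 7) mod 29 = 16
  7^6 mod 29 = (16 * 7) mod 29 = 25
  7^7 mod 29 = (25 * 7) mod 29 = 1
  7^8 mod 29 = (1 * 7) mod 29 = 7
  7^9 mod 29 = (7 * 7) mod 29 = 20
Step 2: Result = 20.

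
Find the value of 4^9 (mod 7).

Step 1: Compute 4^9 mod 7 step by step, reducing modulo 7 at each step.
  4^1 mod 7 = 4
  4^2 mod 7 = (4 * 4) mod 7 = 2
  4^3 mod 7 = (2 * 4) mod 7 = 1
  4^4 mod 7 = (1 * 4) mod 7 = 4
  4^5 mod 7 = (4 * 4) mod 7 = 2
  4^6 mod 7 = (2 * 4) mod 7 = 1
  4^7 mod 7 = (1 * 4) mod 7 = 4
  4^8 mod 7 = (4 * 4) mod 7 = 2
  4^9 mod 7 = (2 * 4) mod 7 = 1
Step 2: Result = 1.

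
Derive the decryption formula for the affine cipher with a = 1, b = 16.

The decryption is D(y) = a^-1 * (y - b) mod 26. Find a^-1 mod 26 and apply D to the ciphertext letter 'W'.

Step 1: Find a^-1, the modular inverse of 1 mod 26.
Step 2: We need 1 * a^-1 = 1 (mod 26).
Step 3: 1 * 1 = 1 = 0 * 26 + 1, so a^-1 = 1.
Step 4: D(y) = 1(y - 16) mod 26.
Step 5: Apply to 'W' (y = 22): D(22) = 1 * (22 - 16) mod 26 = 1 * 6 mod 26 = 6 -> 'G'.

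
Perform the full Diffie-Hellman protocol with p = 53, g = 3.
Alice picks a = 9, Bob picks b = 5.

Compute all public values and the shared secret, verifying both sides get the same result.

Step 1: A = g^a mod p = 3^9 mod 53 = 20.
Step 2: B = g^b mod p = 3^5 mod 53 = 31.
Step 3: Alice computes s = B^a mod p = 31^9 mod 53 = 19.
Step 4: Bob computes s = A^b mod p = 20^5 mod 53 = 19.
Both sides agree: shared secret = 19.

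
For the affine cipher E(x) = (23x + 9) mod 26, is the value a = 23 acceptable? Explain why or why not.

Step 1: Compute gcd(23, 26).
Step 2: gcd(23, 26) = 1.
Since gcd = 1, 23 is coprime with 26, so it is a valid key.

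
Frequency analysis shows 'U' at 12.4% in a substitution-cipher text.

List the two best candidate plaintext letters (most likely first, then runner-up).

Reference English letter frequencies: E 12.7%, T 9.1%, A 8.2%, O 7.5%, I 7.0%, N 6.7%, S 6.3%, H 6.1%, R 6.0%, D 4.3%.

Step 1: Observed frequency of 'U' is 12.4%.
Step 2: Compute distances to each reference frequency and sort:
  E (12.7%): difference = 0.3% <-- BEST
  T (9.1%): difference = 3.3% <-- RUNNER-UP
  A (8.2%): difference = 4.2%
  O (7.5%): difference = 4.9%
  I (7.0%): difference = 5.4%
Step 3: Most likely is 'E' (12.7%, diff 0.3%); second most likely is 'T' (9.1%, diff 3.3%).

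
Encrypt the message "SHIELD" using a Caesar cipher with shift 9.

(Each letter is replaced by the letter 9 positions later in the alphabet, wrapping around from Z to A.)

Step 1: For each letter, shift forward by 9 positions (mod 26).
  S (position 18) -> position (18+9) mod 26 = 1 -> B
  H (position 7) -> position (7+9) mod 26 = 16 -> Q
  I (position 8) -> position (8+9) mod 26 = 17 -> R
  E (position 4) -> position (4+9) mod 26 = 13 -> N
  L (position 11) -> position (11+9) mod 26 = 20 -> U
  D (position 3) -> position (3+9) mod 26 = 12 -> M
Result: BQRNUM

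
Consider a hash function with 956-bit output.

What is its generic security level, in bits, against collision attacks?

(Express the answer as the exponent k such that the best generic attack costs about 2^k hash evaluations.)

Step 1: The hash has a 956-bit output.
Step 2: Collision resistance means it should be infeasible to find any x != y with h(x) = h(y).
By the birthday bound, a generic collision search succeeds after about sqrt(2^956) = 2^(956/2) = 2^478 evaluations.
Step 3: Security level = 478 bits.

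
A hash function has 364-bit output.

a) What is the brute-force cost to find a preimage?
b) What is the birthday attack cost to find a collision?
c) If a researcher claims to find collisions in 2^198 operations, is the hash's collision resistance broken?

Step 1: Preimage resistance requires brute-force of 2^364 operations.
Step 2: Collision resistance (birthday bound) = 2^(364/2) = 2^182.
Step 3: The claimed attack costs 2^198 operations.
Step 4: Since 2^198 >= 2^182, the claimed attack is no faster than the generic birthday attack, so this does not break collision resistance.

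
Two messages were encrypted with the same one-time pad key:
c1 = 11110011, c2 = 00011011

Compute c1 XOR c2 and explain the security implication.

Step 1: c1 XOR c2 = (m1 XOR k) XOR (m2 XOR k).
Step 2: By XOR associativity/commutativity: = m1 XOR m2 XOR k XOR k = m1 XOR m2.
Step 3: 11110011 XOR 00011011 = 11101000 = 232.
Step 4: The key cancels out! An attacker learns m1 XOR m2 = 232, revealing the relationship between plaintexts.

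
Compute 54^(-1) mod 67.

Step 1: We need x such that 54 * x = 1 (mod 67).
Step 2: Using the extended Euclidean algorithm or trial:
  54 * 36 = 1944 = 29 * 67 + 1.
Step 3: Since 1944 mod 67 = 1, the inverse is x = 36.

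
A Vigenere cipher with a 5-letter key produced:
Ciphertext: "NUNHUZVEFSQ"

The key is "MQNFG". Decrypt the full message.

Step 1: Key 'MQNFG' has length 5. Extended key: MQNFGMQNFGM
Step 2: Decrypt each position:
  N(13) - M(12) = 1 = B
  U(20) - Q(16) = 4 = E
  N(13) - N(13) = 0 = A
  H(7) - F(5) = 2 = C
  U(20) - G(6) = 14 = O
  Z(25) - M(12) = 13 = N
  V(21) - Q(16) = 5 = F
  E(4) - N(13) = 17 = R
  F(5) - F(5) = 0 = A
  S(18) - G(6) = 12 = M
  Q(16) - M(12) = 4 = E
Plaintext: BEACONFRAME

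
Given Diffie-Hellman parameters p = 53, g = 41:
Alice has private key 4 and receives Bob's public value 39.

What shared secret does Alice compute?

Step 1: s = B^a mod p = 39^4 mod 53.
  39^1 mod 53 = 39
  39^2 mod 53 = (39 * 39) mod 53 = 37
  39^3 mod 53 = (37 * 39) mod 53 = 12
  39^4 mod 53 = (12 * 39) mod 53 = 44
Result: shared secret = 44.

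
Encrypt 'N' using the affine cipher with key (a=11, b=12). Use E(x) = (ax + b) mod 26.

Step 1: Convert 'N' to number: x = 13.
Step 2: E(13) = (11 * 13 + 12) mod 26 = 155 mod 26 = 25.
Step 3: Convert 25 back to letter: Z.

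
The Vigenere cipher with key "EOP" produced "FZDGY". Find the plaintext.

Step 1: Extend key: EOPEO
Step 2: Decrypt each letter (c - k) mod 26:
  F(5) - E(4) = (5-4) mod 26 = 1 = B
  Z(25) - O(14) = (25-14) mod 26 = 11 = L
  D(3) - P(15) = (3-15) mod 26 = 14 = O
  G(6) - E(4) = (6-4) mod 26 = 2 = C
  Y(24) - O(14) = (24-14) mod 26 = 10 = K
Plaintext: BLOCK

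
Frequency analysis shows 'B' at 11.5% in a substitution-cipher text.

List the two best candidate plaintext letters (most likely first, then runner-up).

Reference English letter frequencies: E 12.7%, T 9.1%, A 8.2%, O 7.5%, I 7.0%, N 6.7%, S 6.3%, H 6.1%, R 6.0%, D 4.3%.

Step 1: Observed frequency of 'B' is 11.5%.
Step 2: Compute distances to each reference frequency and sort:
  E (12.7%): difference = 1.2% <-- BEST
  T (9.1%): difference = 2.4% <-- RUNNER-UP
  A (8.2%): difference = 3.3%
  O (7.5%): difference = 4.0%
  I (7.0%): difference = 4.5%
Step 3: Most likely is 'E' (12.7%, diff 1.2%); second most likely is 'T' (9.1%, diff 2.4%).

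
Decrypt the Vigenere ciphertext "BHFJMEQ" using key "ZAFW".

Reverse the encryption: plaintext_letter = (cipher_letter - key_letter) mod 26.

Step 1: Extend key: ZAFWZAF
Step 2: Decrypt each letter (c - k) mod 26:
  B(1) - Z(25) = (1-25) mod 26 = 2 = C
  H(7) - A(0) = (7-0) mod 26 = 7 = H
  F(5) - F(5) = (5-5) mod 26 = 0 = A
  J(9) - W(22) = (9-22) mod 26 = 13 = N
  M(12) - Z(25) = (12-25) mod 26 = 13 = N
  E(4) - A(0) = (4-0) mod 26 = 4 = E
  Q(16) - F(5) = (16-5) mod 26 = 11 = L
Plaintext: CHANNEL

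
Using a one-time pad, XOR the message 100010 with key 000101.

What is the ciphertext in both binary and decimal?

Step 1: Write out the XOR operation bit by bit:
  Message: 100010
  Key:     000101
  XOR:     100111
Step 2: Convert to decimal: 100111 = 39.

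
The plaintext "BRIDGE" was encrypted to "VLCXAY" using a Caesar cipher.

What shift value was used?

Step 1: Compare first letters: B (position 1) -> V (position 21).
Step 2: Shift = (21 - 1) mod 26 = 20.
The shift value is 20.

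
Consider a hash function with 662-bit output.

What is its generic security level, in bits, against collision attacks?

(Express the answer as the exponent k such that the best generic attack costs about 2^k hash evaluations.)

Step 1: The hash has a 662-bit output.
Step 2: Collision resistance means it should be infeasible to find any x != y with h(x) = h(y).
By the birthday bound, a generic collision search succeeds after about sqrt(2^662) = 2^(662/2) = 2^331 evaluations.
Step 3: Security level = 331 bits.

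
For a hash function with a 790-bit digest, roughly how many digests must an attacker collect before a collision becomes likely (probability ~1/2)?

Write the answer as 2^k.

Step 1: The birthday paradox gives collision probability ~50% after sqrt(2^n) = 2^(n/2) hashes.
Step 2: For 790-bit output: 2^(790/2) = 2^395.
Step 3: Approximately 2^395 hash computations needed.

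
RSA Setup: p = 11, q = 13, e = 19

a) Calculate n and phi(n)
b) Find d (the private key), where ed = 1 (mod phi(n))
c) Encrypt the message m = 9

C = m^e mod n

Step 1: n = 11 * 13 = 143.
Step 2: phi(n) = (11-1)(13-1) = 10 * 12 = 120.
Step 3: Find d = 19^(-1) mod 120 = 19.
  Verify: 19 * 19 = 361 = 1 (mod 120).
Step 4: C = 9^19 mod 143 = 126.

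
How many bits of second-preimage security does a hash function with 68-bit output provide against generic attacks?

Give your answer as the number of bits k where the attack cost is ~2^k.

Step 1: The hash has a 68-bit output.
Step 2: Second-preimage resistance means: given a specific input x, it should be infeasible to find a different y with h(y) = h(x).
With a 68-bit output, a generic search for a second preimage costs about 2^68 evaluations (each trial matches the fixed target with probability 2^-68).
Step 3: Security level = 68 bits.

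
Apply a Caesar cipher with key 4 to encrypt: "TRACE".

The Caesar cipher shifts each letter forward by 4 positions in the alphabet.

Step 1: For each letter, shift forward by 4 positions (mod 26).
  T (position 19) -> position (19+4) mod 26 = 23 -> X
  R (position 17) -> position (17+4) mod 26 = 21 -> V
  A (position 0) -> position (0+4) mod 26 = 4 -> E
  C (position 2) -> position (2+4) mod 26 = 6 -> G
  E (position 4) -> position (4+4) mod 26 = 8 -> I
Result: XVEGI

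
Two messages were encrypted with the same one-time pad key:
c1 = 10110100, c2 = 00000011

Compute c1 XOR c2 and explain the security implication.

Step 1: c1 XOR c2 = (m1 XOR k) XOR (m2 XOR k).
Step 2: By XOR associativity/commutativity: = m1 XOR m2 XOR k XOR k = m1 XOR m2.
Step 3: 10110100 XOR 00000011 = 10110111 = 183.
Step 4: The key cancels out! An attacker learns m1 XOR m2 = 183, revealing the relationship between plaintexts.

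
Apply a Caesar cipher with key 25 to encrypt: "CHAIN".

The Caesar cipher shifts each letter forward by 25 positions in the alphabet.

Step 1: For each letter, shift forward by 25 positions (mod 26).
  C (position 2) -> position (2+25) mod 26 = 1 -> B
  H (position 7) -> position (7+25) mod 26 = 6 -> G
  A (position 0) -> position (0+25) mod 26 = 25 -> Z
  I (position 8) -> position (8+25) mod 26 = 7 -> H
  N (position 13) -> position (13+25) mod 26 = 12 -> M
Result: BGZHM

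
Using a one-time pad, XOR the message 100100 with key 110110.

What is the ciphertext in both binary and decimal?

Step 1: Write out the XOR operation bit by bit:
  Message: 100100
  Key:     110110
  XOR:     010010
Step 2: Convert to decimal: 010010 = 18.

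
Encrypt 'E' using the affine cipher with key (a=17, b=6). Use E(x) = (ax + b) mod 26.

Step 1: Convert 'E' to number: x = 4.
Step 2: E(4) = (17 * 4 + 6) mod 26 = 74 mod 26 = 22.
Step 3: Convert 22 back to letter: W.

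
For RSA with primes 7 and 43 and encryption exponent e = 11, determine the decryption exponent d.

Step 1: n = 7 * 43 = 301.
Step 2: phi(n) = 6 * 42 = 252.
Step 3: Find d such that 11 * d = 1 (mod 252).
Step 4: d = 11^(-1) mod 252 = 23.
Verification: 11 * 23 = 253 = 1 * 252 + 1.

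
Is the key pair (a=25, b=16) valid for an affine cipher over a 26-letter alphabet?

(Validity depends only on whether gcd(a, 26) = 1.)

Step 1: Compute gcd(25, 26).
Step 2: gcd(25, 26) = 1.
Since gcd = 1, 25 is coprime with 26, so it is a valid key.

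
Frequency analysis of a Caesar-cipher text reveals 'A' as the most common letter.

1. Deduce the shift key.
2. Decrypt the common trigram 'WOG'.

Step 1: In English, 'E' is the most frequent letter (12.7%).
Step 2: The most frequent ciphertext letter is 'A' (position 0).
Step 3: Shift = (0 - 4) mod 26 = 22.
Step 4: Decrypt 'WOG' by shifting back 22:
  W -> A
  O -> S
  G -> K
Step 5: 'WOG' decrypts to 'ASK'.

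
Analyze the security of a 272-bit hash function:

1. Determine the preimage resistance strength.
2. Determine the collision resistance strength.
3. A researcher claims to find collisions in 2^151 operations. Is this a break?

Step 1: Preimage resistance requires brute-force of 2^272 operations.
Step 2: Collision resistance (birthday bound) = 2^(272/2) = 2^136.
Step 3: The claimed attack costs 2^151 operations.
Step 4: Since 2^151 >= 2^136, the claimed attack is no faster than the generic birthday attack, so this does not break collision resistance.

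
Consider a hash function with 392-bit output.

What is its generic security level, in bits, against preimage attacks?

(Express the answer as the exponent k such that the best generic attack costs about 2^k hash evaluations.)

Step 1: The hash has a 392-bit output.
Step 2: Preimage resistance means: given a digest h(x), it should be infeasible to find any input that hashes to it.
With a 392-bit output there are 2^392 possible digests, so a generic brute-force preimage search costs about 2^392 evaluations.
Step 3: Security level = 392 bits.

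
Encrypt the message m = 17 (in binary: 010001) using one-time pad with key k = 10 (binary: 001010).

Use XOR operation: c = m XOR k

Step 1: Write out the XOR operation bit by bit:
  Message: 010001
  Key:     001010
  XOR:     011011
Step 2: Convert to decimal: 011011 = 27.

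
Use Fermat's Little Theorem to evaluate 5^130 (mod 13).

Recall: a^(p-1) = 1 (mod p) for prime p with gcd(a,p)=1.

Step 1: Since 13 is prime, by Fermat's Little Theorem: 5^12 = 1 (mod 13).
Step 2: Reduce exponent: 130 mod 12 = 10.
Step 3: So 5^130 = 5^10 (mod 13).
Step 4: 5^10 mod 13 = 12.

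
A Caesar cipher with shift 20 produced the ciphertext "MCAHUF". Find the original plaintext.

Step 1: Reverse the shift by subtracting 20 from each letter position.
  M (position 12) -> position (12-20) mod 26 = 18 -> S
  C (position 2) -> position (2-20) mod 26 = 8 -> I
  A (position 0) -> position (0-20) mod 26 = 6 -> G
  H (position 7) -> position (7-20) mod 26 = 13 -> N
  U (position 20) -> position (20-20) mod 26 = 0 -> A
  F (position 5) -> position (5-20) mod 26 = 11 -> L
Decrypted message: SIGNAL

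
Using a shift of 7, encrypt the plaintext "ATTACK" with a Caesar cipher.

Step 1: For each letter, shift forward by 7 positions (mod 26).
  A (position 0) -> position (0+7) mod 26 = 7 -> H
  T (position 19) -> position (19+7) mod 26 = 0 -> A
  T (position 19) -> position (19+7) mod 26 = 0 -> A
  A (position 0) -> position (0+7) mod 26 = 7 -> H
  C (position 2) -> position (2+7) mod 26 = 9 -> J
  K (position 10) -> position (10+7) mod 26 = 17 -> R
Result: HAAHJR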